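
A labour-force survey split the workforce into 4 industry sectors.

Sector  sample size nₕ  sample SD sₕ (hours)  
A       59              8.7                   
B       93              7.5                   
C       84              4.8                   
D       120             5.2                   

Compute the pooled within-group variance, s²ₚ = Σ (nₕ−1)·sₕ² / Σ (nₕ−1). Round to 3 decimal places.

Degrees of freedom: 58 + 92 + 83 + 119 = 352.
Σ(nₕ−1)sₕ² = 58·75.69 + 92·56.25 + 83·23.04 + 119·27.04 = 14695.1.
s²ₚ = 14695.1 / 352 = 41.74744... → 41.747.

41.747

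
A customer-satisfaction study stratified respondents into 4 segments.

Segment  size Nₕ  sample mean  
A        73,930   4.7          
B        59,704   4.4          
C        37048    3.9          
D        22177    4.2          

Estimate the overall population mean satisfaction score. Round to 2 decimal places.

N = 192859; weights Wₕ = Nₕ/N = (0.3833, 0.3096, 0.1921, 0.1150).
x̄_st = Σ Wₕ·x̄ₕ = 0.3833·4.7 + 0.3096·4.4 + 0.1921·3.9 + 0.1150·4.2 ≈ 4.3960...
→ 4.40.

4.40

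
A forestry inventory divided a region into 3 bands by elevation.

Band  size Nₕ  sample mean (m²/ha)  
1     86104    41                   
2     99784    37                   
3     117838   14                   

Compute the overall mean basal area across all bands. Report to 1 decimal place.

N = 303726; weights Wₕ = Nₕ/N = (0.2835, 0.3285, 0.3880).
x̄_st = Σ Wₕ·x̄ₕ = 0.2835·41 + 0.3285·37 + 0.3880·14 ≈ 29.211...
→ 29.2.

29.2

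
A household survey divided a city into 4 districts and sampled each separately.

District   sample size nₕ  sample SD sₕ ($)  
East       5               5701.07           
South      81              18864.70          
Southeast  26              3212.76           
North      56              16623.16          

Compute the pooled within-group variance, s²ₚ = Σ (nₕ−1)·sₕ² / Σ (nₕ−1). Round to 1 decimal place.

268636137.9

Degrees of freedom: 4 + 80 + 25 + 55 = 164.
Σ(nₕ−1)sₕ² = 4·32502199.1449 + 80·355876906.09 + 25·10321826.8176 + 55·276329448.3856 = 44056326615.4276.
s²ₚ = 44056326615.4276 / 164 = 268636137.899... → 268636137.9.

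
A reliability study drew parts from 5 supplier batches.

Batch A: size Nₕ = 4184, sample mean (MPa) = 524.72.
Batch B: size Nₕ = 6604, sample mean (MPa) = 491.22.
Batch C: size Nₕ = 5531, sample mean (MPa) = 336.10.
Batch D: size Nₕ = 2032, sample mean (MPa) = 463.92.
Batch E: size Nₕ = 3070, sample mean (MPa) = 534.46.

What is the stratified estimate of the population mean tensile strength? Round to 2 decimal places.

x̄_st = (Σ Nₕx̄ₕ) / (Σ Nₕ) = (4184·524.72 + 6604·491.22 + 5531·336.10 + 2032·463.92 + 3070·534.46) / 21421
= 9881892.1 / 21421 = 461.3180... → 461.32.

461.32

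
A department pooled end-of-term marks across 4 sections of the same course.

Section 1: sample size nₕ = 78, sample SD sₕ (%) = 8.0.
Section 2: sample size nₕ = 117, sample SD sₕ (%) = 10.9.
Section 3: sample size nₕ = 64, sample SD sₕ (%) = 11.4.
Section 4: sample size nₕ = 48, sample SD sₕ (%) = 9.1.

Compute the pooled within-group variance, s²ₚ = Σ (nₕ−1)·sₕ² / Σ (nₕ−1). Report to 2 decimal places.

101.62

1: (78−1)·8.0² = 77·64 = 4928
2: (117−1)·10.9² = 116·118.81 = 13781.96
3: (64−1)·11.4² = 63·129.96 = 8187.48
4: (48−1)·9.1² = 47·82.81 = 3892.07
Numerator = 30789.51; denominator = Σ(nₕ−1) = 303.
s²ₚ = 30789.51/303 = 101.6155... → 101.62.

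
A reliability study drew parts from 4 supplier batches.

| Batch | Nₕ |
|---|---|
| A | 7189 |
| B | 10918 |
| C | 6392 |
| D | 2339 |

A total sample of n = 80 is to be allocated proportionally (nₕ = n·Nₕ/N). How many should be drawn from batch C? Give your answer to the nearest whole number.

Share of batch C = 6392/26838 = 0.23817.
Allocate 80 × 0.23817 = 19.054... → 19.

19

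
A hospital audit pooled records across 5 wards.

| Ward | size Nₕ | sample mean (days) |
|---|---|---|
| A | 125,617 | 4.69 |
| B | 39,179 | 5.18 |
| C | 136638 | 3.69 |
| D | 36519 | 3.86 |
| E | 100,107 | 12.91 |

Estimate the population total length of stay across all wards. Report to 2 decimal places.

2729629.88

A: 125617·4.69 = 589143.73
B: 39179·5.18 = 202947.22
C: 136638·3.69 = 504194.22
D: 36519·3.86 = 140963.34
E: 100107·12.91 = 1292381.37
τ̂ = Σ Nₕx̄ₕ = 2729629.88.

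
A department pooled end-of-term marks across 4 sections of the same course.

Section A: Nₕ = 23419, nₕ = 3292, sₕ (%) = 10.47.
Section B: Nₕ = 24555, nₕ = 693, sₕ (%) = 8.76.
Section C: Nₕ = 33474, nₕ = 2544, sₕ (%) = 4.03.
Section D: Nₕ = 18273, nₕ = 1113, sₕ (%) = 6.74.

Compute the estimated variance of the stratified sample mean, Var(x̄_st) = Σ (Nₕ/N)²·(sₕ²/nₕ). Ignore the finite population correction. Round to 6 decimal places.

0.010640

N = 99721. Term for each stratum: Wₕ²sₕ²/nₕ.
Var(x̄_st) = 0.001836526 + 0.006714004 + 0.000719341 + 0.001370475 = 0.010640346 → 0.010640.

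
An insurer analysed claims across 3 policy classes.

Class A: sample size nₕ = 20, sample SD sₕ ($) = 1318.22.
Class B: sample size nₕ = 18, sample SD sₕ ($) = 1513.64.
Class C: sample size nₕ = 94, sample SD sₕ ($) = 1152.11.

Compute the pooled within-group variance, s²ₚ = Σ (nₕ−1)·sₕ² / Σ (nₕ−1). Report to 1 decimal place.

A: (20−1)·1318.22² = 19·1737703.9684 = 33016375.3996
B: (18−1)·1513.64² = 17·2291106.0496 = 38948802.8432
C: (94−1)·1152.11² = 93·1327357.4521 = 123444243.0453
Numerator = 195409421.2881; denominator = Σ(nₕ−1) = 129.
s²ₚ = 195409421.2881/129 = 1514801.715... → 1514801.7.

1514801.7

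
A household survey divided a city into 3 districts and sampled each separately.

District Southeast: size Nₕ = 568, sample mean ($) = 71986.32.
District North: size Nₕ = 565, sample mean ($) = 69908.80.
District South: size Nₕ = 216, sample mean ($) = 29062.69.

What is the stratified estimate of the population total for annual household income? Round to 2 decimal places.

86664242.80

Estimate total by summing Nₕ·x̄ₕ over strata.
568·71986.32 + 565·69908.80 + 216·29062.69 = 40888229.76 + 39498472 + 6277541.04 = 86664242.80.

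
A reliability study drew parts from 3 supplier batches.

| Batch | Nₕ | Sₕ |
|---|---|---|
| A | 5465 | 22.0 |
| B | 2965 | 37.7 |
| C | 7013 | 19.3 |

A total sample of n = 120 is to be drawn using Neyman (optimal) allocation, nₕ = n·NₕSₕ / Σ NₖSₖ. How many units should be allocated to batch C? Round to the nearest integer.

A: NₕSₕ = 5465·22.0 = 120230
B: NₕSₕ = 2965·37.7 = 111780.5
C: NₕSₕ = 7013·19.3 = 135350.9
Σ NₕSₕ = 367361.4.
n_C = 120·135350.9/367361.4 = 44.213... → 44.

44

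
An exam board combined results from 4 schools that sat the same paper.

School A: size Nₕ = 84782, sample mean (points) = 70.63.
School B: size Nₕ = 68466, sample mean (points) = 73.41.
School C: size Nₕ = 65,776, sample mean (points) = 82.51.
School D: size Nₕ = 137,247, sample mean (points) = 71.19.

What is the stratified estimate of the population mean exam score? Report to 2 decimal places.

N = 356271; weights Wₕ = Nₕ/N = (0.2380, 0.1922, 0.1846, 0.3852).
x̄_st = Σ Wₕ·x̄ₕ = 0.2380·70.63 + 0.1922·73.41 + 0.1846·82.51 + 0.3852·71.19 ≈ 73.5733...
→ 73.57.

73.57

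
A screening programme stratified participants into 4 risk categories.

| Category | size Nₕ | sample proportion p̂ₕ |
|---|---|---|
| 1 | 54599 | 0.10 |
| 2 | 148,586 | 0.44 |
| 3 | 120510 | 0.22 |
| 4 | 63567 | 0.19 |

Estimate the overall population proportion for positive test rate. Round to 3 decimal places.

N = 54599 + 148586 + 120510 + 63567 = 387262.
Overall proportion = Σ (Nₕ/N)·p̂ₕ.
Σ Nₕp̂ₕ = 5459.9 + 65377.84 + 26512.2 + 12077.73 = 109427.67.
109427.67 / 387262 = 0.28257... → 0.283.

0.283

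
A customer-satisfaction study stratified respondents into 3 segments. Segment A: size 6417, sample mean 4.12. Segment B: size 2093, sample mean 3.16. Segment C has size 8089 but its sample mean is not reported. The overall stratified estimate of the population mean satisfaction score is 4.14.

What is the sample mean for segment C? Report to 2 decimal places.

4.41

N = 6417 + 2093 + 8089 = 16599.
Overall total = μ·N = 4.14·16599 = 68719.86.
Subtract the known strata: 6417·4.12 + 2093·3.16 = 33051.92.
Remaining total for segment C: 68719.86 − 33051.92 = 35667.94.
Divide by its size: 35667.94 / 8089 = 4.4094... → 4.41.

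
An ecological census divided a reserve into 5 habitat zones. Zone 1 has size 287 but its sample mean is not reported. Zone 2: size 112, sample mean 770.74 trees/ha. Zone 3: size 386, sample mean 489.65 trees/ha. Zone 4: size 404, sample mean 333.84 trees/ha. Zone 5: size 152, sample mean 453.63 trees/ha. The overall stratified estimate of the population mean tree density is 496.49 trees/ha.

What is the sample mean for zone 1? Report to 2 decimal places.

Σ Nₕx̄ₕ = N·μ, so 287·x̄_1 = 1341·496.49 − (112·770.74 + 386·489.65 + 404·333.84 + 152·453.63).
= 665793.09 − 479150.9 = 186642.19.
x̄_1 = 186642.19 / 287 = 650.3212... → 650.32.

650.32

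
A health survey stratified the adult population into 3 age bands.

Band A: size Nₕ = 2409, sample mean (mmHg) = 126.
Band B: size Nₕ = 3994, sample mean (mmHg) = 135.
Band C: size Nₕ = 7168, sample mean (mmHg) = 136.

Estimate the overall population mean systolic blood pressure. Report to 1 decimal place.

133.9

N = 2409 + 3994 + 7168 = 13571.
Overall mean = Σ (Nₕ/N)·x̄ₕ — weight by population share, not a simple average.
Σ Nₕx̄ₕ = 2409·126 + 3994·135 + 7168·136 = 303534 + 539190 + 974848 = 1817572.
Divide by N: 1817572 / 13571 = 133.931... → 133.9.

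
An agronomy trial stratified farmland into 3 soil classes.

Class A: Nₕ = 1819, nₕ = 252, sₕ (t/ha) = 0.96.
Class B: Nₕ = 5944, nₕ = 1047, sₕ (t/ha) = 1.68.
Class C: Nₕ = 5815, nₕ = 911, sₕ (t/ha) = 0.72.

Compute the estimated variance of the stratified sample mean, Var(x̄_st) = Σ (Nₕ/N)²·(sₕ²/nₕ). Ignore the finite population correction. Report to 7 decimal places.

N = 13578; Wₕ = Nₕ/N.
class A: (1819/13578)²·0.96²/252 = 0.0000656350
class B: (5944/13578)²·1.68²/1047 = 0.0005166041
class C: (5815/13578)²·0.72²/911 = 0.0001043697
Sum = 0.0006866089 → 0.0006866.

0.0006866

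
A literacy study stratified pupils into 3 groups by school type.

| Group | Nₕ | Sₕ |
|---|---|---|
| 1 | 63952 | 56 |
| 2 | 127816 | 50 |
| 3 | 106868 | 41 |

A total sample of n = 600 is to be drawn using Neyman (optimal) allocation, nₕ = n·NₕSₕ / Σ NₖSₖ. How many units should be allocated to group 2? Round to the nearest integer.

267

1: NₕSₕ = 63952·56 = 3581312
2: NₕSₕ = 127816·50 = 6390800
3: NₕSₕ = 106868·41 = 4381588
Σ NₕSₕ = 14353700.
n_2 = 600·6390800/14353700 = 267.142... → 267.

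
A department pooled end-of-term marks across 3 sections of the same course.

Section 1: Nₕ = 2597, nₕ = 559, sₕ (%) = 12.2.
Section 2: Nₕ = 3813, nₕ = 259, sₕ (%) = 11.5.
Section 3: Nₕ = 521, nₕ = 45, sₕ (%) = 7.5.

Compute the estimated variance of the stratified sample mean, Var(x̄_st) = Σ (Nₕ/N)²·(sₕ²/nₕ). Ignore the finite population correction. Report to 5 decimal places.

0.19898

N = 6931. Term for each stratum: Wₕ²sₕ²/nₕ.
Var(x̄_st) = 0.03738178 + 0.15453887 + 0.00706307 = 0.19898372 → 0.19898.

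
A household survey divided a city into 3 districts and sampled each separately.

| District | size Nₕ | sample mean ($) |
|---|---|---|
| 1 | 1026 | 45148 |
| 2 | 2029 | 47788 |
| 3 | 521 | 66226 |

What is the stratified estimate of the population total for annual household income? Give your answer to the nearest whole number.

177787446

Estimate total by summing Nₕ·x̄ₕ over strata.
1026·45148 + 2029·47788 + 521·66226 = 46321848 + 96961852 + 34503746 = 177787446.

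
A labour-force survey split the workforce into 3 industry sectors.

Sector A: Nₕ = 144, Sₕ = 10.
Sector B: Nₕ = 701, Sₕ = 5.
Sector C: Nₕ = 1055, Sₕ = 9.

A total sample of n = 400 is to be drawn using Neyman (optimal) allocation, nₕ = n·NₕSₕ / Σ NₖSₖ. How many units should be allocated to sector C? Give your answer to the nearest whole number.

A: NₕSₕ = 144·10 = 1440
B: NₕSₕ = 701·5 = 3505
C: NₕSₕ = 1055·9 = 9495
Σ NₕSₕ = 14440.
n_C = 400·9495/14440 = 263.019... → 263.

263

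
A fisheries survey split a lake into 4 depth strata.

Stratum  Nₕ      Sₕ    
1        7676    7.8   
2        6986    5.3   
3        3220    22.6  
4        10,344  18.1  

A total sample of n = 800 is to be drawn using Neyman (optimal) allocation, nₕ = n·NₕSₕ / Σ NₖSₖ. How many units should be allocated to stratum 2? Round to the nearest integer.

83

1: NₕSₕ = 7676·7.8 = 59872.8
2: NₕSₕ = 6986·5.3 = 37025.8
3: NₕSₕ = 3220·22.6 = 72772
4: NₕSₕ = 10344·18.1 = 187226.4
Σ NₕSₕ = 356897.
n_2 = 800·37025.8/356897 = 82.995... → 83.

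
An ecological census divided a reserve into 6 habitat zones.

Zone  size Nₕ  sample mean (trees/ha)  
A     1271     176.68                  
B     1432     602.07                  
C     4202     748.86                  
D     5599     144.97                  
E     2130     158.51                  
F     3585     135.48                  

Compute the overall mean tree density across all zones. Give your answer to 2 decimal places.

322.11

x̄_st = (Σ Nₕx̄ₕ) / (Σ Nₕ) = (1271·176.68 + 1432·602.07 + 4202·748.86 + 5599·144.97 + 2130·158.51 + 3585·135.48) / 18219
= 5868443.37 / 18219 = 322.1057... → 322.11.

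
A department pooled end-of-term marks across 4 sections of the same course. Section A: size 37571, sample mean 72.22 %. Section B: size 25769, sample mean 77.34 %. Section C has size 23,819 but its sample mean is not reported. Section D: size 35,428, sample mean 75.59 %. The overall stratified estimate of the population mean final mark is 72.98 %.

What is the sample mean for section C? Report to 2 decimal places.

65.58

Σ Nₕx̄ₕ = N·μ, so 23819·x̄_C = 122587·72.98 − (37571·72.22 + 25769·77.34 + 35428·75.59).
= 8946399.26 − 7384354.6 = 1562044.66.
x̄_C = 1562044.66 / 23819 = 65.5798... → 65.58.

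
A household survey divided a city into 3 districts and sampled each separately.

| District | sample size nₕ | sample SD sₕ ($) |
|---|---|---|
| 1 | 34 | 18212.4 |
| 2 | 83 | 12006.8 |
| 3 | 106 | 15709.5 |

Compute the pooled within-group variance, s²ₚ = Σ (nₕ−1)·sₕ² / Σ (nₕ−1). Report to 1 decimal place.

1: (34−1)·18212.4² = 33·331691513.76 = 10945819954.08
2: (83−1)·12006.8² = 82·144163246.24 = 11821386191.68
3: (106−1)·15709.5² = 105·246788390.25 = 25912780976.25
Numerator = 48679987122.01; denominator = Σ(nₕ−1) = 220.
s²ₚ = 48679987122.01/220 = 221272668.736... → 221272668.7.

221272668.7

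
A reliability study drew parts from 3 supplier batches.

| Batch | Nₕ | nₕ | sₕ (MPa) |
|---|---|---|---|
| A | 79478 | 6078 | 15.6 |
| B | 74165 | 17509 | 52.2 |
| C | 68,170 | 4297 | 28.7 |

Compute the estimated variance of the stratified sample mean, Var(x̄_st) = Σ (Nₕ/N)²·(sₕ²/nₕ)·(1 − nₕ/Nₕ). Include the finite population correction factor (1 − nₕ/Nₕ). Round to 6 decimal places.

0.035002

N = 221813. Term for each stratum: Wₕ²sₕ²/nₕ·(1−nₕ/Nₕ).
Var(x̄_st) = 0.004747418 + 0.013290783 + 0.016964265 = 0.035002467 → 0.035002.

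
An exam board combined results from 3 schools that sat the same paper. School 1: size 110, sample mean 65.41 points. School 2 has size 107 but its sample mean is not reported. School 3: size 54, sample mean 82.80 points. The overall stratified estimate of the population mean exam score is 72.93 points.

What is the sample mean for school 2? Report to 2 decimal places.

75.68

N = 110 + 107 + 54 = 271.
Overall total = μ·N = 72.93·271 = 19764.03.
Subtract the known strata: 110·65.41 + 54·82.80 = 11666.3.
Remaining total for school 2: 19764.03 − 11666.3 = 8097.73.
Divide by its size: 8097.73 / 107 = 75.6797... → 75.68.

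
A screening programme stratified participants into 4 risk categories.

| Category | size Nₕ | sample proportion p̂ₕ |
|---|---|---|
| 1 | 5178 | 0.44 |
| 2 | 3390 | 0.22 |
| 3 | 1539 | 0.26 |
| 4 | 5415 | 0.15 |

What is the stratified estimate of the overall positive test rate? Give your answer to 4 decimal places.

N = 5178 + 3390 + 1539 + 5415 = 15522.
Overall proportion = Σ (Nₕ/N)·p̂ₕ.
Σ Nₕp̂ₕ = 2278.32 + 745.8 + 400.14 + 812.25 = 4236.51.
4236.51 / 15522 = 0.272936... → 0.2729.

0.2729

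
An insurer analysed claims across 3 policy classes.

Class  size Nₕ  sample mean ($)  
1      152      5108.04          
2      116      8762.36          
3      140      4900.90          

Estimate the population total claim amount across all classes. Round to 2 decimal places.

2478981.84

Population total = Σ Nₕ·x̄ₕ (each stratum's size times its mean).
152·5108.04 + 116·8762.36 + 140·4900.90 = 776422.08 + 1016433.76 + 686126 = 2478981.84.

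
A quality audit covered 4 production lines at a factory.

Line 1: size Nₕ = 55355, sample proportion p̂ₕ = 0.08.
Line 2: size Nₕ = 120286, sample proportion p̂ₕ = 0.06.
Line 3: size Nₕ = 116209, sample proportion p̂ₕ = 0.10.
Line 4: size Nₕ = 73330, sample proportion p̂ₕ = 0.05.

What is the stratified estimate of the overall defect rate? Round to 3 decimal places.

0.074

N = 55355 + 120286 + 116209 + 73330 = 365180.
Overall proportion = Σ (Nₕ/N)·p̂ₕ.
Σ Nₕp̂ₕ = 4428.4 + 7217.16 + 11620.9 + 3666.5 = 26932.96.
26932.96 / 365180 = 0.07375... → 0.074.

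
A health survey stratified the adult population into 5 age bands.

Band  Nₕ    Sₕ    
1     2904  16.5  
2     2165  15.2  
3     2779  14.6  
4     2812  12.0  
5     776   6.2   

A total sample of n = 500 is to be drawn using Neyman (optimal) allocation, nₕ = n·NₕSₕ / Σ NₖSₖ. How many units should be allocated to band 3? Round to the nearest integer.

127

1: NₕSₕ = 2904·16.5 = 47916
2: NₕSₕ = 2165·15.2 = 32908
3: NₕSₕ = 2779·14.6 = 40573.4
4: NₕSₕ = 2812·12.0 = 33744
5: NₕSₕ = 776·6.2 = 4811.2
Σ NₕSₕ = 159952.6.
n_3 = 500·40573.4/159952.6 = 126.829... → 127.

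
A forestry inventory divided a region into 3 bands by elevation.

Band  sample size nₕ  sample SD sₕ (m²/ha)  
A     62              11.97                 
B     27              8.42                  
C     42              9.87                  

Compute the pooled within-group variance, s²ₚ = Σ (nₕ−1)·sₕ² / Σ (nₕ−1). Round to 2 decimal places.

Degrees of freedom: 61 + 26 + 41 = 128.
Σ(nₕ−1)sₕ² = 61·143.2809 + 26·70.8964 + 41·97.4169 = 14577.5342.
s²ₚ = 14577.5342 / 128 = 113.8870... → 113.89.

113.89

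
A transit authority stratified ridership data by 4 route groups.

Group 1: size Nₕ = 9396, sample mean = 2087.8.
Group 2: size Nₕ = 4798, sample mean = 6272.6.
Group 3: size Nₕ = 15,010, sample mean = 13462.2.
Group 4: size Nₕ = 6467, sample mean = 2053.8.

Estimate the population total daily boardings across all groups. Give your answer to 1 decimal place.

1: 9396·2087.8 = 19616968.8
2: 4798·6272.6 = 30095934.8
3: 15010·13462.2 = 202067622
4: 6467·2053.8 = 13281924.6
τ̂ = Σ Nₕx̄ₕ = 265062450.2.

265062450.2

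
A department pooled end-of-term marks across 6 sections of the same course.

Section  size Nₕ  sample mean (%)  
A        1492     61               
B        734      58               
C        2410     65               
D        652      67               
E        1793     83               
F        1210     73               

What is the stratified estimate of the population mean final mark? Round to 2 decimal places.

N = 8291; weights Wₕ = Nₕ/N = (0.1800, 0.0885, 0.2907, 0.0786, 0.2163, 0.1459).
x̄_st = Σ Wₕ·x̄ₕ = 0.1800·61 + 0.0885·58 + 0.2907·65 + 0.0786·67 + 0.2163·83 + 0.1459·73 ≈ 68.8779...
→ 68.88.

68.88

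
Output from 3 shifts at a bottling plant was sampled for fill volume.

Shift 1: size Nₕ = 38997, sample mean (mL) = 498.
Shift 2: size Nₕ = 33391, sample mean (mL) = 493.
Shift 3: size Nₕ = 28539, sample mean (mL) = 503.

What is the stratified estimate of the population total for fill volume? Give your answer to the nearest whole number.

Population total = Σ Nₕ·x̄ₕ (each stratum's size times its mean).
38997·498 + 33391·493 + 28539·503 = 19420506 + 16461763 + 14355117 = 50237386.

50237386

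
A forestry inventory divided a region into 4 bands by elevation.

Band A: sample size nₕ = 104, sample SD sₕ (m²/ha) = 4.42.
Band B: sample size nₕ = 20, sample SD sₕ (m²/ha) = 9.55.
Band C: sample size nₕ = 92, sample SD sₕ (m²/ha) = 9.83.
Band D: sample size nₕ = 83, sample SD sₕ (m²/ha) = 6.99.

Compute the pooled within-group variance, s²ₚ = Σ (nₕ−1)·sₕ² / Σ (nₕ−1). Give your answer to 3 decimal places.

56.084

Degrees of freedom: 103 + 19 + 91 + 82 = 295.
Σ(nₕ−1)sₕ² = 103·19.5364 + 19·91.2025 + 91·96.6289 + 82·48.8601 = 16544.8548.
s²ₚ = 16544.8548 / 295 = 56.08425... → 56.084.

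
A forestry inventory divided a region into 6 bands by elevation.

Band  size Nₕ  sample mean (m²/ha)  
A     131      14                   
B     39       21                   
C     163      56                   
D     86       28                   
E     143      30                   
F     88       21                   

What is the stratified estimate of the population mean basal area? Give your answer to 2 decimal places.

31.27

N = 131 + 39 + 163 + 86 + 143 + 88 = 650.
Weight each subgroup mean by Nₕ/N and sum.
Σ Nₕx̄ₕ = 131·14 + 39·21 + 163·56 + 86·28 + 143·30 + 88·21 = 1834 + 819 + 9128 + 2408 + 4290 + 1848 = 20327.
Divide by N: 20327 / 650 = 31.2723... → 31.27.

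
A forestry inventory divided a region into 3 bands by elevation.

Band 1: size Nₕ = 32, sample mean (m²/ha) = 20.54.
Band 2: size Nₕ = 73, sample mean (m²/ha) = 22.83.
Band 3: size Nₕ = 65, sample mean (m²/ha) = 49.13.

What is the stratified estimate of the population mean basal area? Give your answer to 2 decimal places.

N = 170; weights Wₕ = Nₕ/N = (0.1882, 0.4294, 0.3824).
x̄_st = Σ Wₕ·x̄ₕ = 0.1882·20.54 + 0.4294·22.83 + 0.3824·49.13 ≈ 32.4548...
→ 32.45.

32.45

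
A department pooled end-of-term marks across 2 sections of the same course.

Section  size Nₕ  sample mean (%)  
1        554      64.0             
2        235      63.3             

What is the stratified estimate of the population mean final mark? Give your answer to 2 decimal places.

63.79

N = 554 + 235 = 789.
Overall mean = Σ (Nₕ/N)·x̄ₕ — weight by population share, not a simple average.
Σ Nₕx̄ₕ = 554·64.0 + 235·63.3 = 35456 + 14875.5 = 50331.5.
Divide by N: 50331.5 / 789 = 63.7915... → 63.79.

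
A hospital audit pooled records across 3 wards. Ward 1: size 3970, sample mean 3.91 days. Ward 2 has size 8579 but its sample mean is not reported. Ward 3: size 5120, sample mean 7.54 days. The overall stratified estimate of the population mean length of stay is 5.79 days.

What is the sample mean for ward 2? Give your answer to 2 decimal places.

5.62

N = 3970 + 8579 + 5120 = 17669.
Overall total = μ·N = 5.79·17669 = 102303.51.
Subtract the known strata: 3970·3.91 + 5120·7.54 = 54127.5.
Remaining total for ward 2: 102303.51 − 54127.5 = 48176.01.
Divide by its size: 48176.01 / 8579 = 5.6156... → 5.62.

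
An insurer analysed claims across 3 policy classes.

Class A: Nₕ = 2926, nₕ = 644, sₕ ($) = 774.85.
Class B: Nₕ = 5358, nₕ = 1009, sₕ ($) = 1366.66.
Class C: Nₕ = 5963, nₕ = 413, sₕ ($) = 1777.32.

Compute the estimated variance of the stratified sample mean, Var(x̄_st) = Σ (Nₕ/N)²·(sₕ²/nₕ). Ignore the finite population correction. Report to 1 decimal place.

1641.0

N = 14247. Term for each stratum: Wₕ²sₕ²/nₕ.
Var(x̄_st) = 39.3234 + 261.8113 + 1339.8740 = 1641.0087 → 1641.0.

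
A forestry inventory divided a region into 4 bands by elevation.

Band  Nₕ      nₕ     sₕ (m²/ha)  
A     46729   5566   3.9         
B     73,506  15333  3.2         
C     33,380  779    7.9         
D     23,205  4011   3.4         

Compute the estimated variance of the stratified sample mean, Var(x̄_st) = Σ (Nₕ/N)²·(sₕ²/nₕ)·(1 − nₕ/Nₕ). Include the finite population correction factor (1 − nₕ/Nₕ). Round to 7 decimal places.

N = 176820. Term for each stratum: Wₕ²sₕ²/nₕ·(1−nₕ/Nₕ).
Var(x̄_st) = 0.0001681190 + 0.0000913386 + 0.0027885036 + 0.0000410572 = 0.0030890184 → 0.0030890.

0.0030890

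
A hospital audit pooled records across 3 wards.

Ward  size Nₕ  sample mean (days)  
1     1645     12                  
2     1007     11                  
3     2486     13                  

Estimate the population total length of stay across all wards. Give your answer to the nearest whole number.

Population total = Σ Nₕ·x̄ₕ (each stratum's size times its mean).
1645·12 + 1007·11 + 2486·13 = 19740 + 11077 + 32318 = 63135.

63135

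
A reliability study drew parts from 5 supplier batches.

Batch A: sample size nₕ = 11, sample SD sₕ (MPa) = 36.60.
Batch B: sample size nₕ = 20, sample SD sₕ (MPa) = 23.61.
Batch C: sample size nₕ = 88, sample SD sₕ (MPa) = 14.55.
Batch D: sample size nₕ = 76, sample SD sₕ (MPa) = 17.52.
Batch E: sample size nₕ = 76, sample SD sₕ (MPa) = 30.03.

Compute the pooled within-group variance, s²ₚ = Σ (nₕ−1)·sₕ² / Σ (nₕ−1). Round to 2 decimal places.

500.23

A: (11−1)·36.60² = 10·1339.56 = 13395.6
B: (20−1)·23.61² = 19·557.4321 = 10591.2099
C: (88−1)·14.55² = 87·211.7025 = 18418.1175
D: (76−1)·17.52² = 75·306.9504 = 23021.28
E: (76−1)·30.03² = 75·901.8009 = 67635.0675
Numerator = 133061.2749; denominator = Σ(nₕ−1) = 266.
s²ₚ = 133061.2749/266 = 500.2304... → 500.23.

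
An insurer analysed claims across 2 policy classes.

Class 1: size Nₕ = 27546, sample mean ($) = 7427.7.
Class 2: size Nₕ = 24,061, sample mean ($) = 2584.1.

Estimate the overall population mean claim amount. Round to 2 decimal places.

N = 51607; weights Wₕ = Nₕ/N = (0.5338, 0.4662).
x̄_st = Σ Wₕ·x̄ₕ = 0.5338·7427.7 + 0.4662·2584.1 ≈ 5169.4432...
→ 5169.44.

5169.44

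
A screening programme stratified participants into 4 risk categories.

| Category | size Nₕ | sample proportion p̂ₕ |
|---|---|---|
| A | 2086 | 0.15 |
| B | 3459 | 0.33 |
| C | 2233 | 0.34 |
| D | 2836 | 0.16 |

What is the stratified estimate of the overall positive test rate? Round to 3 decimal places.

0.251

N = 2086 + 3459 + 2233 + 2836 = 10614.
Overall proportion = Σ (Nₕ/N)·p̂ₕ.
Σ Nₕp̂ₕ = 312.9 + 1141.47 + 759.22 + 453.76 = 2667.35.
2667.35 / 10614 = 0.25130... → 0.251.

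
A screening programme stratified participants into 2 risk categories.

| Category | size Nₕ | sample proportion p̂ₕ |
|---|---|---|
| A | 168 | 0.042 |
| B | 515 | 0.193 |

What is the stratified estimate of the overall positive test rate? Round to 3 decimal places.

Wₕ = Nₕ/N with N = 683: 0.2460, 0.7540.
p̂_st = 0.2460·0.042 + 0.7540·0.193 ≈ 0.15586... → 0.156.

0.156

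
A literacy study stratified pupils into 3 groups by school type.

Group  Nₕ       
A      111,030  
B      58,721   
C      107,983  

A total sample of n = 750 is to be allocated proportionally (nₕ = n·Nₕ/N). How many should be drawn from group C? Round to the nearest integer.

292

Share of group C = 107983/277734 = 0.38880.
Allocate 750 × 0.38880 = 291.600... → 292.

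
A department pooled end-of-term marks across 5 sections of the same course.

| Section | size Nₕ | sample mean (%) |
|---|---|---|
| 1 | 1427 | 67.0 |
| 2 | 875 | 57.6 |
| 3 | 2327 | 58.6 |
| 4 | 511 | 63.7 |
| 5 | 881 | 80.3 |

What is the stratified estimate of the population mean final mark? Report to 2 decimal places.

64.05

x̄_st = (Σ Nₕx̄ₕ) / (Σ Nₕ) = (1427·67.0 + 875·57.6 + 2327·58.6 + 511·63.7 + 881·80.3) / 6021
= 385666.2 / 6021 = 64.0535... → 64.05.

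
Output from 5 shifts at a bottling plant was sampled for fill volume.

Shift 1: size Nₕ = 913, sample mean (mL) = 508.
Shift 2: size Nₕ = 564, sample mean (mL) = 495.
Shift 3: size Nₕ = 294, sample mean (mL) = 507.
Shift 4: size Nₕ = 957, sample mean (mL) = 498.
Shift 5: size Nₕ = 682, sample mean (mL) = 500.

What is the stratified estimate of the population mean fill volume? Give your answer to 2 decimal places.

501.36

N = 913 + 564 + 294 + 957 + 682 = 3410.
Overall mean = Σ (Nₕ/N)·x̄ₕ — weight by population share, not a simple average.
Σ Nₕx̄ₕ = 913·508 + 564·495 + 294·507 + 957·498 + 682·500 = 463804 + 279180 + 149058 + 476586 + 341000 = 1709628.
Divide by N: 1709628 / 3410 = 501.3572... → 501.36.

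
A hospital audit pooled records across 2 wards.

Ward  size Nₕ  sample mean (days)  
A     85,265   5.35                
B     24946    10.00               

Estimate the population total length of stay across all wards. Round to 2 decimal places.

A: 85265·5.35 = 456167.75
B: 24946·10.00 = 249460
τ̂ = Σ Nₕx̄ₕ = 705627.75.

705627.75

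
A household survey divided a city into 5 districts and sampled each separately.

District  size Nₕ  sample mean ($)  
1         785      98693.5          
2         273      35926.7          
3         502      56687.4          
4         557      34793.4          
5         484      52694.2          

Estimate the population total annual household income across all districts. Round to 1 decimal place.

Estimate total by summing Nₕ·x̄ₕ over strata.
785·98693.5 + 273·35926.7 + 502·56687.4 + 557·34793.4 + 484·52694.2 = 77474397.5 + 9807989.1 + 28457074.8 + 19379923.8 + 25503992.8 = 160623378.0.

160623378.0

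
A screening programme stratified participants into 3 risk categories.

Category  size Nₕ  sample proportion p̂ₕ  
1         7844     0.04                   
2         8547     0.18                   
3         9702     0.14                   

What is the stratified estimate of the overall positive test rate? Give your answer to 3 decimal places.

0.123

Wₕ = Nₕ/N with N = 26093: 0.3006, 0.3276, 0.3718.
p̂_st = 0.3006·0.04 + 0.3276·0.18 + 0.3718·0.14 ≈ 0.12304... → 0.123.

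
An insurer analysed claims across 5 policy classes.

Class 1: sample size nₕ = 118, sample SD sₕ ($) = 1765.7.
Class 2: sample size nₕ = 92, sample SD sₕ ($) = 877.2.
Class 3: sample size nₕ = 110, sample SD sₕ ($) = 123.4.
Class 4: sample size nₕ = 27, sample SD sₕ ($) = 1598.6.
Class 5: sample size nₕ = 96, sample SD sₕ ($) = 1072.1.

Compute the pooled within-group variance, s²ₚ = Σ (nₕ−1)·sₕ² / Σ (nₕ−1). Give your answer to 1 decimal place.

1397464.3

Degrees of freedom: 117 + 91 + 109 + 26 + 95 = 438.
Σ(nₕ−1)sₕ² = 117·3117696.49 + 91·769479.84 + 109·15227.56 + 26·2555521.96 + 95·1149398.41 = 612089378.72.
s²ₚ = 612089378.72 / 438 = 1397464.335... → 1397464.3.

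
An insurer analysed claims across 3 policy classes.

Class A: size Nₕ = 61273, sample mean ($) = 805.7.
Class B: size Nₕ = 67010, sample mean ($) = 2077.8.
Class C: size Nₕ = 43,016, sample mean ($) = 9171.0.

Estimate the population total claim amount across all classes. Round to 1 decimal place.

583100770.1

Estimate total by summing Nₕ·x̄ₕ over strata.
61273·805.7 + 67010·2077.8 + 43016·9171.0 = 49367656.1 + 139233378 + 394499736 = 583100770.1.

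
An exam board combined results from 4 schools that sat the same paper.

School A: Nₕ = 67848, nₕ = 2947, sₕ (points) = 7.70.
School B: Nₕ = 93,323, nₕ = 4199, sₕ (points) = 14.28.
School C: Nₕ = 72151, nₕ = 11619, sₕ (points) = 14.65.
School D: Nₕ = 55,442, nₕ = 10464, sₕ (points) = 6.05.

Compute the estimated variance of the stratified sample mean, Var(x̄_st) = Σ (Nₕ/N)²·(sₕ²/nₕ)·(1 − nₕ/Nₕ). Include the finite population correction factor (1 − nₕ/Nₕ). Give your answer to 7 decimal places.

N = 288764. Term for each stratum: Wₕ²sₕ²/nₕ·(1−nₕ/Nₕ).
Var(x̄_st) = 0.0010624381 + 0.0048440409 + 0.0009674929 + 0.0001046083 = 0.0069785802 → 0.0069786.

0.0069786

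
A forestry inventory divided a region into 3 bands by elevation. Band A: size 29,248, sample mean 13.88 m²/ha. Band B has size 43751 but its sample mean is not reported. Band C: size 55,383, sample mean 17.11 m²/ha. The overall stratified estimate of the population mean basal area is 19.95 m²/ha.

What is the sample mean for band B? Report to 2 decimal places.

27.60

N = 29248 + 43751 + 55383 = 128382.
Overall total = μ·N = 19.95·128382 = 2561220.9.
Subtract the known strata: 29248·13.88 + 55383·17.11 = 1353565.37.
Remaining total for band B: 2561220.9 − 1353565.37 = 1207655.53.
Divide by its size: 1207655.53 / 43751 = 27.6029... → 27.60.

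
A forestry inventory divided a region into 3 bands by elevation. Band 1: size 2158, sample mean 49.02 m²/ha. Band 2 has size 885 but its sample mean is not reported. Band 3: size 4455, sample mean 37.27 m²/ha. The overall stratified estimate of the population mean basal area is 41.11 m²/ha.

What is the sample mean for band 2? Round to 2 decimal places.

N = 2158 + 885 + 4455 = 7498.
Overall total = μ·N = 41.11·7498 = 308242.78.
Subtract the known strata: 2158·49.02 + 4455·37.27 = 271823.01.
Remaining total for band 2: 308242.78 − 271823.01 = 36419.77.
Divide by its size: 36419.77 / 885 = 41.1523... → 41.15.

41.15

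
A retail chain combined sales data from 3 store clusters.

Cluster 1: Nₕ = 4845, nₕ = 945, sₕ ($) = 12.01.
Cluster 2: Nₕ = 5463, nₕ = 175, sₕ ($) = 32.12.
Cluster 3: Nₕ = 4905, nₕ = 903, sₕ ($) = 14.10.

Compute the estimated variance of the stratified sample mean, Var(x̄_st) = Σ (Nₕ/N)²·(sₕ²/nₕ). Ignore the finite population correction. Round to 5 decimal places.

0.79860

N = 15213; Wₕ = Nₕ/N.
cluster 1: (4845/15213)²·12.01²/945 = 0.01548146
cluster 2: (5463/15213)²·32.12²/175 = 0.76023121
cluster 3: (4905/15213)²·14.10²/903 = 0.02288752
Sum = 0.79860020 → 0.79860.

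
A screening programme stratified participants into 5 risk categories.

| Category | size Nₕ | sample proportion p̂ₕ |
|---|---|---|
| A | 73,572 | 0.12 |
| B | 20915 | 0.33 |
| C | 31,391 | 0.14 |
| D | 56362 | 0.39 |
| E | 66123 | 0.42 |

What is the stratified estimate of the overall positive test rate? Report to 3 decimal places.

0.281

Wₕ = Nₕ/N with N = 248363: 0.2962, 0.0842, 0.1264, 0.2269, 0.2662.
p̂_st = 0.2962·0.12 + 0.0842·0.33 + 0.1264·0.14 + 0.2269·0.39 + 0.2662·0.42 ≈ 0.28135... → 0.281.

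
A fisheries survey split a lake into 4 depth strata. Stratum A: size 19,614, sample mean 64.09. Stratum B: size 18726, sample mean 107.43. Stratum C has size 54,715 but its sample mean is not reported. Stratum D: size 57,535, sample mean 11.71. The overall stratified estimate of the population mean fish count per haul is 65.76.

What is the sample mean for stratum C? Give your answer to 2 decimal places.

108.93

Σ Nₕx̄ₕ = N·μ, so 54715·x̄_C = 150590·65.76 − (19614·64.09 + 18726·107.43 + 57535·11.71).
= 9902798.4 − 3942530.29 = 5960268.11.
x̄_C = 5960268.11 / 54715 = 108.9330... → 108.93.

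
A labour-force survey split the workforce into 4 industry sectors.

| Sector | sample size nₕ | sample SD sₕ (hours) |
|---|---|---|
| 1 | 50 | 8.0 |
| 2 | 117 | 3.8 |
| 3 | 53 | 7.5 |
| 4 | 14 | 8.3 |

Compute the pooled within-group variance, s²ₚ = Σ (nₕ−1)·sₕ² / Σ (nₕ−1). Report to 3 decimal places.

1: (50−1)·8.0² = 49·64 = 3136
2: (117−1)·3.8² = 116·14.44 = 1675.04
3: (53−1)·7.5² = 52·56.25 = 2925
4: (14−1)·8.3² = 13·68.89 = 895.57
Numerator = 8631.61; denominator = Σ(nₕ−1) = 230.
s²ₚ = 8631.61/230 = 37.52874... → 37.529.

37.529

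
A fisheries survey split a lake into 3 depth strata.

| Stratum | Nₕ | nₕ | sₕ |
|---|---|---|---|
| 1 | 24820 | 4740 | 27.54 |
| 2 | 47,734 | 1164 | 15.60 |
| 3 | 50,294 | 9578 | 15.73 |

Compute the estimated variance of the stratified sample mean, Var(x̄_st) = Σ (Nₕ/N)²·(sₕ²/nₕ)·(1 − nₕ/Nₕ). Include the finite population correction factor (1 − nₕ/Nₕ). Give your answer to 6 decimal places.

0.039586

N = 122848; Wₕ = Nₕ/N.
stratum 1: (24820/122848)²·27.54²/4740·(1 − 4740/24820) = 0.005284195
stratum 2: (47734/122848)²·15.60²/1164·(1 − 1164/47734) = 0.030795985
stratum 3: (50294/122848)²·15.73²/9578·(1 − 9578/50294) = 0.003505320
Sum = 0.039585501 → 0.039586.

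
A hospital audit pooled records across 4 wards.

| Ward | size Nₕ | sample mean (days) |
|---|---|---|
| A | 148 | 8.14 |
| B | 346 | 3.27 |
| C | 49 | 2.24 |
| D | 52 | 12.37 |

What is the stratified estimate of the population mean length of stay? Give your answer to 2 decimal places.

N = 595; weights Wₕ = Nₕ/N = (0.2487, 0.5815, 0.0824, 0.0874).
x̄_st = Σ Wₕ·x̄ₕ = 0.2487·8.14 + 0.5815·3.27 + 0.0824·2.24 + 0.0874·12.37 ≈ 5.1918...
→ 5.19.

5.19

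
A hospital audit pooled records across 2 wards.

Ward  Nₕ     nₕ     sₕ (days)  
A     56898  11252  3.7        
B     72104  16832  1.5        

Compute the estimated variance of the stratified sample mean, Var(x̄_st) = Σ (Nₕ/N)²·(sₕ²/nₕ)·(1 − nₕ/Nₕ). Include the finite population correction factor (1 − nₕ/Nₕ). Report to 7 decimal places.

0.0002219

N = 129002. Term for each stratum: Wₕ²sₕ²/nₕ·(1−nₕ/Nₕ).
Var(x̄_st) = 0.0001898806 + 0.0000320124 = 0.0002218930 → 0.0002219.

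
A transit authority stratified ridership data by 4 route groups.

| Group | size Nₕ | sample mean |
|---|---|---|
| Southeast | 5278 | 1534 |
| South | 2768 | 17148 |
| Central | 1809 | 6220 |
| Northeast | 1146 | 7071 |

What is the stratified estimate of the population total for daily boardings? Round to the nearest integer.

Population total = Σ Nₕ·x̄ₕ (each stratum's size times its mean).
5278·1534 + 2768·17148 + 1809·6220 + 1146·7071 = 8096452 + 47465664 + 11251980 + 8103366 = 74917462.

74917462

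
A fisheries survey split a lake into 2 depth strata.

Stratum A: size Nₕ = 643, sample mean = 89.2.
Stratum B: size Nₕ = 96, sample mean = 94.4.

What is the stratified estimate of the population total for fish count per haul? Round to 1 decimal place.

66418.0

A: 643·89.2 = 57355.6
B: 96·94.4 = 9062.4
τ̂ = Σ Nₕx̄ₕ = 66418.0.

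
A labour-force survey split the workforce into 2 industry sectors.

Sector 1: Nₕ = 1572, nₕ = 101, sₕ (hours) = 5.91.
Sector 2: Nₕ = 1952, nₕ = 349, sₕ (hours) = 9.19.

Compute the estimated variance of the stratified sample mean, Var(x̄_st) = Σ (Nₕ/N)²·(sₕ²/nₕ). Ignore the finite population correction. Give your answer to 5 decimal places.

N = 3524. Term for each stratum: Wₕ²sₕ²/nₕ.
Var(x̄_st) = 0.06881560 + 0.07424948 = 0.14306508 → 0.14307.

0.14307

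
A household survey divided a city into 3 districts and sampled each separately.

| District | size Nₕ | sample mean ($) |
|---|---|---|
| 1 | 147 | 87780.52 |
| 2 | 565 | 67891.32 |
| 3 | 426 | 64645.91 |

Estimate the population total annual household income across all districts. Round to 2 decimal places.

78801489.90

1: 147·87780.52 = 12903736.44
2: 565·67891.32 = 38358595.8
3: 426·64645.91 = 27539157.66
τ̂ = Σ Nₕx̄ₕ = 78801489.90.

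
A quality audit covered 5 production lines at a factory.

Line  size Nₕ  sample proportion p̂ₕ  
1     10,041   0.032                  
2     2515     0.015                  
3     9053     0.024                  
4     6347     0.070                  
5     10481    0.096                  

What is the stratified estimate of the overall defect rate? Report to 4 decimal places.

0.0527

N = 10041 + 2515 + 9053 + 6347 + 10481 = 38437.
Overall proportion = Σ (Nₕ/N)·p̂ₕ.
Σ Nₕp̂ₕ = 321.312 + 37.725 + 217.272 + 444.29 + 1006.176 = 2026.775.
2026.775 / 38437 = 0.052730... → 0.0527.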